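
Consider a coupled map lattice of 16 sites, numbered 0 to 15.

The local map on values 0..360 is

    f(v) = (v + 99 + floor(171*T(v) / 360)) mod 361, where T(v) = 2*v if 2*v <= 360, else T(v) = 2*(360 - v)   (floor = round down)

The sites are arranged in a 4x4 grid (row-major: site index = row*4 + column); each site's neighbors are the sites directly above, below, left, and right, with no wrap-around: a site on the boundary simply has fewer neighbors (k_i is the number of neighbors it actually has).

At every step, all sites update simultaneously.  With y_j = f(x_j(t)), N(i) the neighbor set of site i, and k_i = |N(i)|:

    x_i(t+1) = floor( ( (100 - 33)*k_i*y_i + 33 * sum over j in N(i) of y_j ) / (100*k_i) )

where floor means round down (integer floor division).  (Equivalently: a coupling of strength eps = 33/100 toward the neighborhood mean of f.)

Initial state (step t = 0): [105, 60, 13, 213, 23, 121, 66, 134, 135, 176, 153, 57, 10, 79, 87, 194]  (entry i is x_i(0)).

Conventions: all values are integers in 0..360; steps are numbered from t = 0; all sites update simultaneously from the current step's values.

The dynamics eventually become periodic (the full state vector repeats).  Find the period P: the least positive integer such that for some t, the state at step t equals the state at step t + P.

Answer: 2
Key observation: The state at step 10, [94, 94, 94, 94, 121, 115, 94, 94, 304, 309, 115, 94, 299, 304, 121, 94], reappears at step 12 — and no state repeats earlier — so the cycle the system enters has period 2.

Derivation:
t=0: [105, 60, 13, 213, 23, 121, 66, 134, 135, 176, 153, 57, 10, 79, 87, 194]
t=1: [262, 228, 141, 140, 165, 278, 222, 299, 38, 105, 88, 194, 120, 220, 221, 138]
t=2: [87, 82, 29, 24, 79, 107, 99, 83, 192, 254, 228, 100, 266, 140, 101, 34]
t=3: [263, 253, 180, 165, 242, 279, 262, 254, 107, 102, 141, 253, 78, 60, 227, 207]
t=4: [92, 91, 86, 69, 115, 109, 85, 88, 276, 250, 55, 82, 254, 215, 95, 90]
t=5: [285, 278, 263, 244, 291, 287, 263, 263, 118, 119, 212, 255, 91, 111, 252, 273]
t=6: [93, 93, 92, 92, 119, 113, 92, 92, 297, 290, 110, 92, 291, 287, 116, 92]
t=7: [288, 284, 278, 278, 298, 294, 284, 278, 120, 130, 290, 281, 94, 119, 293, 285]
t=8: [94, 93, 93, 93, 120, 115, 93, 93, 303, 306, 115, 93, 298, 301, 120, 94]
t=9: [290, 284, 280, 280, 300, 297, 287, 280, 121, 132, 297, 284, 94, 121, 300, 290]
t=10: [94, 94, 94, 94, 121, 115, 94, 94, 304, 309, 115, 94, 299, 304, 121, 94]
t=11: [290, 286, 282, 282, 300, 298, 288, 282, 121, 132, 298, 286, 94, 121, 300, 290]
t=12: [94, 94, 94, 94, 121, 115, 94, 94, 304, 309, 115, 94, 299, 304, 121, 94]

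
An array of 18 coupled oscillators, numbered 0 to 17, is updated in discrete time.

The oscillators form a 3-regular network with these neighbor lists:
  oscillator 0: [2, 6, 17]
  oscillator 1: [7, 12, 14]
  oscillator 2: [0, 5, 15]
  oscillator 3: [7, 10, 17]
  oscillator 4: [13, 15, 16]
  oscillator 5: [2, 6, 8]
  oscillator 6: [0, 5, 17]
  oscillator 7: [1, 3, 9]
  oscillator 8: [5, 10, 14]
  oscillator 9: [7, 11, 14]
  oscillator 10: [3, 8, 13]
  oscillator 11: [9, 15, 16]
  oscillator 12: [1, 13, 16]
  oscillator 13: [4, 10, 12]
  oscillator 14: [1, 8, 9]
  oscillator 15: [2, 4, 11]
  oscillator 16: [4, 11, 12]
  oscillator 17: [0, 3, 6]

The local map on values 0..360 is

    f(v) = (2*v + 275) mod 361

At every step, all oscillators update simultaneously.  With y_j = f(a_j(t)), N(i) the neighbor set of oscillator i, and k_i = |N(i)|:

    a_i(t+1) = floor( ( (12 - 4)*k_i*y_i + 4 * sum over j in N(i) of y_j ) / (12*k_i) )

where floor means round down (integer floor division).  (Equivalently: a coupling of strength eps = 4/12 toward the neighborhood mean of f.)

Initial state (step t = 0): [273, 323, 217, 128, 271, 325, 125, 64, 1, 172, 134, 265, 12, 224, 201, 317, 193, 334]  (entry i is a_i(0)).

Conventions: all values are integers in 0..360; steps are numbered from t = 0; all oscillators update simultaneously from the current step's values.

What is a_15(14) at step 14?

Simulating step by step:
t=0: [273, 323, 217, 128, 271, 325, 125, 64, 1, 172, 134, 265, 12, 224, 201, 317, 193, 334]
t=1: [147, 205, 286, 162, 117, 223, 167, 97, 262, 221, 171, 138, 254, 64, 292, 183, 253, 195]
t=2: [213, 250, 177, 232, 141, 290, 262, 174, 135, 285, 210, 203, 87, 79, 175, 238, 83, 279]
t=3: [277, 103, 234, 89, 150, 147, 116, 196, 203, 176, 253, 239, 81, 116, 216, 106, 120, 122]
t=4: [107, 160, 63, 119, 190, 192, 149, 257, 281, 253, 101, 81, 97, 136, 309, 113, 138, 143]
t=5: [135, 194, 89, 143, 253, 239, 210, 94, 141, 74, 127, 93, 139, 181, 159, 138, 179, 188]
t=6: [202, 259, 106, 195, 121, 89, 278, 130, 178, 89, 186, 124, 222, 230, 216, 154, 220, 273]
t=7: [249, 144, 154, 264, 169, 117, 129, 167, 260, 137, 255, 182, 287, 97, 278, 197, 311, 147]
t=8: [100, 188, 204, 111, 233, 150, 159, 217, 84, 195, 71, 259, 138, 121, 124, 288, 189, 172]
t=9: [166, 271, 265, 164, 76, 213, 219, 313, 102, 267, 78, 127, 208, 133, 183, 131, 225, 225]
t=10: [212, 151, 140, 189, 83, 288, 300, 166, 155, 127, 106, 141, 250, 171, 220, 152, 64, 95]
t=11: [275, 216, 205, 247, 110, 149, 165, 239, 217, 200, 169, 178, 92, 199, 303, 197, 64, 156]
t=12: [156, 262, 285, 87, 162, 243, 222, 99, 301, 260, 246, 253, 143, 261, 218, 286, 83, 194]
t=13: [237, 124, 125, 109, 189, 96, 301, 101, 151, 106, 65, 70, 159, 103, 267, 130, 108, 276]
t=14: [65, 156, 143, 117, 241, 130, 129, 124, 170, 112, 81, 83, 200, 143, 114, 172, 150, 104]

Answer: a_15(14) = 172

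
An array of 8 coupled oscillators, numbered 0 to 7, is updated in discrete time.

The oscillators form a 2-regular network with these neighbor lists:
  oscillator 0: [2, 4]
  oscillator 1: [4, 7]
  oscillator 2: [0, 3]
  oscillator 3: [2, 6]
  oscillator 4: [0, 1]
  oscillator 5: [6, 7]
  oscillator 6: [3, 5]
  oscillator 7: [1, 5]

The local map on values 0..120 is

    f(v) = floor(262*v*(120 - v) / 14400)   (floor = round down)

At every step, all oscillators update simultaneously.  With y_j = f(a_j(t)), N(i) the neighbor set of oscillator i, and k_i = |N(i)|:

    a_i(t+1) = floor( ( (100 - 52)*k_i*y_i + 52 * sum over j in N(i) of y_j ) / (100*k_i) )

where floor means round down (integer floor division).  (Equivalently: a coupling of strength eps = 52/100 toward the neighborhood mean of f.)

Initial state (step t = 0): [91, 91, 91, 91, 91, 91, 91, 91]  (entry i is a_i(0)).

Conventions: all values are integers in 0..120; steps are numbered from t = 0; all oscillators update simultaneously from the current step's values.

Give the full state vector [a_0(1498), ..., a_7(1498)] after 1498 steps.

Simulating step by step:
t=0: [91, 91, 91, 91, 91, 91, 91, 91]
t=1: [48, 48, 48, 48, 48, 48, 48, 48]
t=2: [62, 62, 62, 62, 62, 62, 62, 62]
t=3: [65, 65, 65, 65, 65, 65, 65, 65]
t=4: [65, 65, 65, 65, 65, 65, 65, 65]

Answer: [65, 65, 65, 65, 65, 65, 65, 65]
Key observation: The state at step 3, [65, 65, 65, 65, 65, 65, 65, 65], reappears at step 4: the system is in a cycle of period 1 from step 3 on.  Therefore the state at step 1498 equals the state at step 3 + ((1498 - 3) mod 1) = 3, which is [65, 65, 65, 65, 65, 65, 65, 65].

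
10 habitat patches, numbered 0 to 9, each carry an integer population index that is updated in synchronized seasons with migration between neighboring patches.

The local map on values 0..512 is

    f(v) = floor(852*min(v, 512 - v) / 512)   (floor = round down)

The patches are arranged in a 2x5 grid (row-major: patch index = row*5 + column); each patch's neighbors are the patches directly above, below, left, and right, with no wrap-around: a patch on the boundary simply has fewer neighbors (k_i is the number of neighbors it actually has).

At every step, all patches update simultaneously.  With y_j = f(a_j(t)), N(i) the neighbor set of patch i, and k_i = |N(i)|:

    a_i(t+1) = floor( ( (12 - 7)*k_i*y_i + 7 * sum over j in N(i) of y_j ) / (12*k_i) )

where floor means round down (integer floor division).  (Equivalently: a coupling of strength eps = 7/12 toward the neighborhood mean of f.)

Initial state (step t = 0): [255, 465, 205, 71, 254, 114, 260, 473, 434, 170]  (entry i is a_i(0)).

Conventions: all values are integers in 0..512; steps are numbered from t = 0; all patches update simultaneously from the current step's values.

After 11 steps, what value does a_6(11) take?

Simulating step by step:
t=0: [255, 465, 205, 71, 254, 114, 260, 473, 434, 170]
t=1: [254, 262, 192, 222, 292, 324, 238, 199, 143, 278]
t=2: [388, 394, 349, 333, 373, 368, 370, 323, 310, 337]
t=3: [212, 220, 269, 286, 267, 228, 243, 294, 315, 286]
t=4: [363, 378, 383, 377, 388, 378, 383, 371, 352, 370]
t=5: [232, 223, 221, 226, 220, 226, 221, 232, 245, 236]
t=6: [378, 372, 373, 378, 376, 376, 373, 382, 393, 388]
t=7: [226, 229, 226, 219, 219, 226, 227, 218, 207, 209]
t=8: [377, 378, 371, 362, 359, 376, 374, 364, 351, 351]
t=9: [224, 226, 236, 250, 256, 226, 230, 244, 259, 263]
t=10: [374, 379, 396, 414, 419, 376, 384, 401, 415, 419]
t=11: [225, 215, 190, 166, 156, 223, 211, 186, 164, 156]

Answer: a_6(11) = 211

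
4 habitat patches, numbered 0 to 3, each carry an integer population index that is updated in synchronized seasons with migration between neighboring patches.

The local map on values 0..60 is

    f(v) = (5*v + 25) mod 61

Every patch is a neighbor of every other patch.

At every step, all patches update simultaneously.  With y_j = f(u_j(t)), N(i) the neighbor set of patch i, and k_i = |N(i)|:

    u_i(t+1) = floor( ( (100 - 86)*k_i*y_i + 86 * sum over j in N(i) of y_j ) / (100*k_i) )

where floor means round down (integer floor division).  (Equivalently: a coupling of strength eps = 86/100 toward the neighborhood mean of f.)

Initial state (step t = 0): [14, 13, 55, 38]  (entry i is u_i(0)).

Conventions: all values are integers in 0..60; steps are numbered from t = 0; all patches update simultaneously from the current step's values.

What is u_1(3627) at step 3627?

Simulating step by step:
t=0: [14, 13, 55, 38]
t=1: [38, 39, 35, 38]
t=2: [29, 28, 31, 29]
t=3: [49, 50, 47, 49]
t=4: [24, 23, 26, 24]
t=5: [24, 25, 22, 24]
t=6: [21, 20, 23, 21]
t=7: [9, 10, 7, 9]
t=8: [25, 24, 17, 25]
t=9: [32, 33, 29, 32]
t=10: [16, 15, 9, 16]
t=11: [32, 33, 37, 32]
t=12: [10, 9, 6, 10]
t=13: [24, 25, 18, 24]
t=14: [33, 32, 28, 33]
t=15: [15, 16, 10, 15]
t=16: [33, 32, 36, 33]
t=17: [9, 10, 7, 9]

Answer: u_1(3627) = 10
Key observation: The state at step 7, [9, 10, 7, 9], reappears at step 17: the system is in a cycle of period 10 from step 7 on.  Therefore the state at step 3627 equals the state at step 7 + ((3627 - 7) mod 10) = 7, which is [9, 10, 7, 9].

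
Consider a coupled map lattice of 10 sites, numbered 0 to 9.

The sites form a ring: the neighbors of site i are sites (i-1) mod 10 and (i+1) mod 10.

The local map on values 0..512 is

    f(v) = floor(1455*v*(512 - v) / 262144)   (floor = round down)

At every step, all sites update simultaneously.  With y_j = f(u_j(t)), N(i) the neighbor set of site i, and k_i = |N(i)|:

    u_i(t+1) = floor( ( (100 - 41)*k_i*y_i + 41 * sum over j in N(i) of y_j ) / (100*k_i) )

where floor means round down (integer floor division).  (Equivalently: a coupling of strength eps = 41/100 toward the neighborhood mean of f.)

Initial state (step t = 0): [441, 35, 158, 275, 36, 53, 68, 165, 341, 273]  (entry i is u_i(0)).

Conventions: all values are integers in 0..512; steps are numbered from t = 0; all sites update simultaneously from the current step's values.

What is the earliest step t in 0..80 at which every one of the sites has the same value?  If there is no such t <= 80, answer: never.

Simulating step by step:
t=0: [441, 35, 158, 275, 36, 53, 68, 165, 341, 273]  (not all equal)
t=1: [195, 153, 275, 296, 157, 133, 191, 287, 329, 315]  (not all equal)
t=2: [335, 323, 347, 346, 312, 297, 331, 349, 340, 341]  (not all equal)
t=3: [329, 331, 321, 323, 341, 347, 333, 320, 321, 324]  (not all equal)
t=4: [334, 334, 337, 335, 324, 320, 329, 338, 339, 337]  (not all equal)
t=5: [328, 328, 327, 330, 336, 338, 333, 327, 325, 327]  (not all equal)
t=6: [334, 334, 334, 332, 328, 327, 330, 334, 336, 335]  (not all equal)
t=7: [329, 329, 329, 331, 333, 334, 332, 329, 328, 328]  (not all equal)
t=8: [334, 334, 333, 332, 330, 329, 331, 333, 334, 334]  (not all equal)
t=9: [329, 329, 330, 331, 332, 333, 332, 330, 329, 329]  (not all equal)
t=10: [334, 333, 333, 332, 331, 330, 331, 332, 333, 334]  (not all equal)
t=11: [329, 329, 330, 331, 332, 332, 332, 331, 330, 329]  (not all equal)
t=12: [334, 333, 333, 332, 331, 331, 331, 332, 333, 333]  (not all equal)
t=13: [329, 329, 330, 331, 331, 332, 331, 331, 330, 329]  (not all equal)
t=14: [334, 333, 333, 332, 331, 331, 331, 332, 333, 333]  (not all equal)

Answer: never
Key observation: The state at step 12 reappears at step 14 — the system is in a cycle of period 2 from step 12 on.  No step 0..14 is synchronized, and the cycle repeats forever, so no step up to 80 (or ever) has all sites equal.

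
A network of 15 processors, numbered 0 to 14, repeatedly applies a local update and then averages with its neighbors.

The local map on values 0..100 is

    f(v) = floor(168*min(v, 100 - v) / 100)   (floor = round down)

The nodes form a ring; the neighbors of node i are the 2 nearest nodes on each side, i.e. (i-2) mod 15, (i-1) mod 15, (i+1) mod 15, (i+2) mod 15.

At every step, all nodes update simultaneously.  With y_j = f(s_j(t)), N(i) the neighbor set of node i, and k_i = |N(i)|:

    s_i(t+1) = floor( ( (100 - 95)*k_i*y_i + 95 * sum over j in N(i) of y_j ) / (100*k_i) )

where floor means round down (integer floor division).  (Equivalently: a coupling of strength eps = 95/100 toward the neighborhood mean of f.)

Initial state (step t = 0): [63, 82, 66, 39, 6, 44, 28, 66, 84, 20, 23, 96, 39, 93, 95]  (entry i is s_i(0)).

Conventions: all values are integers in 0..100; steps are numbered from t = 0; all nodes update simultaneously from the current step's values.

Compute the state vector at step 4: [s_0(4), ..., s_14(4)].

Simulating step by step:
t=0: [63, 82, 66, 39, 6, 44, 28, 66, 84, 20, 23, 96, 39, 93, 95]
t=1: [28, 47, 42, 43, 57, 46, 41, 45, 42, 31, 32, 35, 18, 34, 40]
t=2: [66, 64, 67, 74, 71, 72, 73, 67, 62, 63, 52, 48, 57, 50, 53]
t=3: [68, 58, 52, 52, 47, 47, 52, 54, 60, 69, 69, 74, 80, 72, 68]
t=4: [62, 66, 70, 76, 79, 78, 75, 69, 65, 59, 48, 45, 47, 45, 50]

Answer: [62, 66, 70, 76, 79, 78, 75, 69, 65, 59, 48, 45, 47, 45, 50]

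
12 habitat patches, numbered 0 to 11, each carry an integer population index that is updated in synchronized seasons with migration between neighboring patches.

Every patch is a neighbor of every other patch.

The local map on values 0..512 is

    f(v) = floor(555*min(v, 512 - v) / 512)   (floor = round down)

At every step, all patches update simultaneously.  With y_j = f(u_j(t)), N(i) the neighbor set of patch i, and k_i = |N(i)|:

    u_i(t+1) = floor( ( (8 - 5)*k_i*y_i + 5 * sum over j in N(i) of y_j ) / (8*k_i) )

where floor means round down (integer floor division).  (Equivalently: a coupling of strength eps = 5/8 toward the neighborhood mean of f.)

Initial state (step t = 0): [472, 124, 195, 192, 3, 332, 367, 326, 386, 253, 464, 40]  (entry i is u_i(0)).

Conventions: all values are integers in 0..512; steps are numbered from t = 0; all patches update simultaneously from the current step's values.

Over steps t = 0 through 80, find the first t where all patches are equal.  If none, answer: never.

Simulating step by step:
t=0: [472, 124, 195, 192, 3, 332, 367, 326, 386, 253, 464, 40]  (not all equal)
t=1: [107, 136, 161, 160, 95, 156, 144, 158, 137, 181, 110, 107]  (not all equal)
t=2: [138, 148, 156, 156, 133, 155, 151, 155, 148, 163, 139, 138]  (not all equal)
t=3: [156, 160, 163, 163, 155, 162, 161, 162, 160, 165, 157, 156]  (not all equal)
t=4: [171, 173, 173, 173, 171, 173, 173, 173, 173, 174, 172, 171]  (not all equal)
t=5: [186, 186, 186, 186, 186, 186, 186, 186, 186, 186, 186, 186]  (all equal)

Answer: 5
Key observation: Synchronization is absorbing here: once all patches are equal they stay equal, and step 5 is the first all-equal step.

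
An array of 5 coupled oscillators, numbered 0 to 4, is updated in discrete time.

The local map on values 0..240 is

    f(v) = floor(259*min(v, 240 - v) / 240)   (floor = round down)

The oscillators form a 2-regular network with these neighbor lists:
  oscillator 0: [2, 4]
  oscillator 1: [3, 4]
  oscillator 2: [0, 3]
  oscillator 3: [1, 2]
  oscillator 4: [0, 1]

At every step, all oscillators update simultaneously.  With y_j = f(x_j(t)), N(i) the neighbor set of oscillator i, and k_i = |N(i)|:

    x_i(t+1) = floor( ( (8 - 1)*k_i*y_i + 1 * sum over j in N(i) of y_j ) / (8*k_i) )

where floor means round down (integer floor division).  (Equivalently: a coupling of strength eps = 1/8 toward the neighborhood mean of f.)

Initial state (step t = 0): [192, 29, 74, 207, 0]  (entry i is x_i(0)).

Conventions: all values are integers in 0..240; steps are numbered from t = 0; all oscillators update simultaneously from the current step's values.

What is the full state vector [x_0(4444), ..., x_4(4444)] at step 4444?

Simulating step by step:
t=0: [192, 29, 74, 207, 0]
t=1: [49, 29, 74, 37, 5]
t=2: [50, 29, 74, 41, 9]
t=3: [51, 30, 75, 45, 13]
t=4: [54, 31, 76, 49, 17]
t=5: [57, 33, 78, 52, 21]
t=6: [60, 35, 80, 56, 25]
t=7: [63, 37, 83, 60, 29]
t=8: [66, 40, 86, 64, 33]
t=9: [70, 44, 89, 68, 37]
t=10: [74, 48, 93, 72, 41]
t=11: [78, 52, 97, 76, 46]
t=12: [83, 57, 101, 81, 51]
t=13: [88, 62, 105, 86, 57]
t=14: [93, 67, 110, 91, 63]
t=15: [99, 73, 115, 97, 69]
t=16: [105, 79, 121, 103, 76]
t=17: [112, 86, 126, 110, 84]
t=18: [118, 93, 122, 116, 92]
t=19: [125, 101, 126, 123, 100]
t=20: [122, 109, 123, 124, 108]
t=21: [126, 117, 126, 124, 116]
t=22: [123, 125, 123, 124, 124]
t=23: [125, 124, 125, 125, 125]
t=24: [124, 124, 124, 124, 124]
t=25: [125, 125, 125, 125, 125]
t=26: [124, 124, 124, 124, 124]

Answer: [124, 124, 124, 124, 124]
Key observation: The state at step 24, [124, 124, 124, 124, 124], reappears at step 26: the system is in a cycle of period 2 from step 24 on.  Therefore the state at step 4444 equals the state at step 24 + ((4444 - 24) mod 2) = 24, which is [124, 124, 124, 124, 124].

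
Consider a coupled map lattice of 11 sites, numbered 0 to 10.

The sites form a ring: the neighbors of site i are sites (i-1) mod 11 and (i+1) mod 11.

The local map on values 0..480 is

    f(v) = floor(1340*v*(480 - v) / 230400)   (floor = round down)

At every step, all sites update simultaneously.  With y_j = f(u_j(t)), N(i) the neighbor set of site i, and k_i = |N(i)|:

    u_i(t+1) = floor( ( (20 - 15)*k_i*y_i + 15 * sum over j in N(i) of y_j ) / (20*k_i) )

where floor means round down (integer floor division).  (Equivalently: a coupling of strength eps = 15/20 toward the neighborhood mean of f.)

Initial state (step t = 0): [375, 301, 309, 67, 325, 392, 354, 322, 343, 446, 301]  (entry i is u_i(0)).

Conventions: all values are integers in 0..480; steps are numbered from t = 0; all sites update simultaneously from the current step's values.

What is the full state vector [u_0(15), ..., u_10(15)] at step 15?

Answer: [307, 307, 307, 307, 307, 307, 307, 307, 307, 307, 307]

Derivation:
t=0: [375, 301, 309, 67, 325, 392, 354, 322, 343, 446, 301]
t=1: [292, 279, 254, 264, 208, 256, 250, 273, 211, 241, 197]
t=2: [323, 326, 329, 331, 331, 331, 331, 331, 330, 328, 325]
t=3: [292, 291, 288, 286, 286, 286, 286, 286, 287, 289, 291]
t=4: [319, 319, 320, 321, 322, 322, 322, 322, 321, 320, 319]
t=5: [298, 297, 297, 296, 295, 295, 295, 295, 296, 297, 297]
t=6: [315, 315, 316, 316, 316, 317, 317, 316, 316, 316, 315]
t=7: [302, 301, 301, 301, 300, 300, 300, 300, 301, 301, 301]
t=8: [312, 312, 313, 313, 313, 314, 314, 313, 313, 313, 312]
t=9: [304, 304, 304, 304, 303, 303, 303, 303, 304, 304, 304]
t=10: [311, 311, 311, 311, 311, 311, 311, 311, 311, 311, 311]
t=11: [305, 305, 305, 305, 305, 305, 305, 305, 305, 305, 305]
t=12: [310, 310, 310, 310, 310, 310, 310, 310, 310, 310, 310]
t=13: [306, 306, 306, 306, 306, 306, 306, 306, 306, 306, 306]
t=14: [309, 309, 309, 309, 309, 309, 309, 309, 309, 309, 309]
t=15: [307, 307, 307, 307, 307, 307, 307, 307, 307, 307, 307]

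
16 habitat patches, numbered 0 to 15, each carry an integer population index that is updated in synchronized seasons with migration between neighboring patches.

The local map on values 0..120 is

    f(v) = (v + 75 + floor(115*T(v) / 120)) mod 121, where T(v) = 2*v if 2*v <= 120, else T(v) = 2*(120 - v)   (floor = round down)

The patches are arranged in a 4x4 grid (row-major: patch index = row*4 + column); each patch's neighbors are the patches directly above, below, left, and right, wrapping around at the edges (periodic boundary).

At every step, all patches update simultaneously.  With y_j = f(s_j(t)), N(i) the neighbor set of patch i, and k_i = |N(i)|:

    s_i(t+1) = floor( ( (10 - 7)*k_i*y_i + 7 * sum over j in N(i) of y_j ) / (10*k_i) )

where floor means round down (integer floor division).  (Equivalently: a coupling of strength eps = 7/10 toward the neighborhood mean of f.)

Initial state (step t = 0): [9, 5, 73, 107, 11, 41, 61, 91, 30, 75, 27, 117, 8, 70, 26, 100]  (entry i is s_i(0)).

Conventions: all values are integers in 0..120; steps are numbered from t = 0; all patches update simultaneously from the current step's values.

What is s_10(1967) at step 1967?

Answer: s_10(1967) = 96
Key observation: The state at step 12, [96, 96, 96, 96, 96, 96, 96, 96, 96, 96, 96, 96, 96, 96, 96, 96], reappears at step 13: the system is in a cycle of period 1 from step 12 on.  Therefore the state at step 1967 equals the state at step 12 + ((1967 - 12) mod 1) = 12, which is [96, 96, 96, 96, 96, 96, 96, 96, 96, 96, 96, 96, 96, 96, 96, 96].

Derivation:
t=0: [9, 5, 73, 107, 11, 41, 61, 91, 30, 75, 27, 117, 8, 70, 26, 100]
t=1: [96, 98, 71, 97, 87, 77, 58, 78, 81, 80, 49, 69, 91, 93, 71, 78]
t=2: [97, 102, 89, 105, 106, 88, 77, 89, 108, 105, 90, 111, 102, 103, 109, 109]
t=3: [90, 95, 96, 93, 93, 96, 105, 95, 85, 92, 94, 89, 88, 88, 91, 85]
t=4: [99, 98, 95, 99, 99, 95, 93, 96, 102, 100, 97, 101, 103, 100, 100, 102]
t=5: [92, 94, 94, 93, 93, 94, 96, 94, 90, 92, 93, 92, 90, 91, 92, 90]
t=6: [98, 97, 97, 98, 98, 97, 96, 97, 99, 99, 98, 99, 100, 99, 99, 99]
t=7: [93, 94, 94, 94, 94, 94, 95, 94, 93, 93, 93, 93, 92, 93, 93, 93]
t=8: [97, 97, 97, 97, 97, 97, 96, 97, 98, 97, 97, 97, 98, 98, 97, 98]
t=9: [94, 94, 95, 94, 94, 95, 95, 95, 94, 94, 95, 94, 94, 94, 94, 94]
t=10: [97, 96, 96, 96, 96, 96, 96, 96, 97, 96, 96, 96, 97, 97, 96, 97]
t=11: [95, 95, 96, 95, 95, 96, 96, 96, 95, 95, 96, 95, 95, 95, 95, 95]
t=12: [96, 96, 96, 96, 96, 96, 96, 96, 96, 96, 96, 96, 96, 96, 96, 96]
t=13: [96, 96, 96, 96, 96, 96, 96, 96, 96, 96, 96, 96, 96, 96, 96, 96]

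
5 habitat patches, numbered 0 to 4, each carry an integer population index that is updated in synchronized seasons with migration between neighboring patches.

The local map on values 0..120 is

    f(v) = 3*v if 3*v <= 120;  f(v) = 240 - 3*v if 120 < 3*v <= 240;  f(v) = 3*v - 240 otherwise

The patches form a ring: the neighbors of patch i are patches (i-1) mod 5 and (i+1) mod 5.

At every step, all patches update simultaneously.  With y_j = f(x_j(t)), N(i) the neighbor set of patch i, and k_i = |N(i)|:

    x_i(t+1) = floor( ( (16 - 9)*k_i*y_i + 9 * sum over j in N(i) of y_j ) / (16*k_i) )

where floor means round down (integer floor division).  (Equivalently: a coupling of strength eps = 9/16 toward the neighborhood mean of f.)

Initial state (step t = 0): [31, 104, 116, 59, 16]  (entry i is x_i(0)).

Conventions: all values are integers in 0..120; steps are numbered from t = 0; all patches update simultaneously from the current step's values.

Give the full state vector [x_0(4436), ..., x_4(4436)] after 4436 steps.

Answer: [19, 12, 12, 19, 23]
Key observation: The state at step 22, [82, 106, 106, 82, 67], reappears at step 28: the system is in a cycle of period 6 from step 22 on.  Therefore the state at step 4436 equals the state at step 22 + ((4436 - 22) mod 6) = 26, which is [19, 12, 12, 19, 23].

Derivation:
t=0: [31, 104, 116, 59, 16]
t=1: [74, 88, 85, 71, 64]
t=2: [28, 19, 20, 29, 33]
t=3: [80, 65, 66, 82, 91]
t=4: [21, 31, 32, 23, 16]
t=5: [67, 85, 87, 70, 58]
t=6: [39, 23, 21, 37, 48]
t=7: [97, 80, 78, 93, 106]
t=8: [44, 16, 13, 40, 59]
t=9: [78, 62, 64, 81, 91]
t=10: [27, 38, 37, 24, 16]
t=11: [81, 103, 100, 76, 64]
t=12: [34, 47, 49, 35, 25]
t=13: [93, 98, 98, 93, 91]
t=14: [41, 49, 49, 41, 36]
t=15: [107, 99, 99, 107, 113]
t=16: [79, 63, 63, 79, 88]
t=17: [22, 37, 37, 22, 12]
t=18: [70, 98, 98, 70, 52]
t=19: [51, 47, 47, 51, 53]
t=20: [88, 95, 95, 88, 84]
t=21: [26, 39, 39, 26, 18]
t=22: [82, 106, 106, 82, 67]
t=23: [35, 57, 57, 35, 20]
t=24: [82, 79, 79, 82, 85]
t=25: [7, 3, 3, 7, 9]
t=26: [19, 12, 12, 19, 23]
t=27: [54, 41, 41, 54, 62]
t=28: [82, 106, 106, 82, 67]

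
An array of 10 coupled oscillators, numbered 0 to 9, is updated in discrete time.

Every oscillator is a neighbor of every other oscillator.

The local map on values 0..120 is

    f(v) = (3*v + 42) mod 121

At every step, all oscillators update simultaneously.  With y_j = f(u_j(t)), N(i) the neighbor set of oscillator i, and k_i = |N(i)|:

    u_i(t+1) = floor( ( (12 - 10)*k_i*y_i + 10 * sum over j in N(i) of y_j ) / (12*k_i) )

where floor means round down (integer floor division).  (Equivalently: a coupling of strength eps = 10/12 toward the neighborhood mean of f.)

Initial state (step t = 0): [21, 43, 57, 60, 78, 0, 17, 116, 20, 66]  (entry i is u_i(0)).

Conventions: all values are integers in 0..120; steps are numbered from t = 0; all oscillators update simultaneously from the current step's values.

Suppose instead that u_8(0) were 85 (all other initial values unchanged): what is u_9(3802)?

Simulating step by step:
t=0: [21, 43, 57, 60, 78, 0, 17, 116, 85, 66]
t=1: [74, 70, 73, 73, 69, 69, 73, 68, 70, 75]
t=2: [14, 13, 14, 14, 13, 13, 14, 13, 13, 15]
t=3: [82, 82, 82, 82, 82, 82, 82, 82, 82, 83]
t=4: [46, 46, 46, 46, 46, 46, 46, 46, 46, 46]
t=5: [59, 59, 59, 59, 59, 59, 59, 59, 59, 59]
t=6: [98, 98, 98, 98, 98, 98, 98, 98, 98, 98]
t=7: [94, 94, 94, 94, 94, 94, 94, 94, 94, 94]
t=8: [82, 82, 82, 82, 82, 82, 82, 82, 82, 82]
t=9: [46, 46, 46, 46, 46, 46, 46, 46, 46, 46]

Answer: u_9(3802) = 94
Key observation: The state at step 4, [46, 46, 46, 46, 46, 46, 46, 46, 46, 46], reappears at step 9: the system is in a cycle of period 5 from step 4 on.  Therefore the state at step 3802 equals the state at step 4 + ((3802 - 4) mod 5) = 7, which is [94, 94, 94, 94, 94, 94, 94, 94, 94, 94].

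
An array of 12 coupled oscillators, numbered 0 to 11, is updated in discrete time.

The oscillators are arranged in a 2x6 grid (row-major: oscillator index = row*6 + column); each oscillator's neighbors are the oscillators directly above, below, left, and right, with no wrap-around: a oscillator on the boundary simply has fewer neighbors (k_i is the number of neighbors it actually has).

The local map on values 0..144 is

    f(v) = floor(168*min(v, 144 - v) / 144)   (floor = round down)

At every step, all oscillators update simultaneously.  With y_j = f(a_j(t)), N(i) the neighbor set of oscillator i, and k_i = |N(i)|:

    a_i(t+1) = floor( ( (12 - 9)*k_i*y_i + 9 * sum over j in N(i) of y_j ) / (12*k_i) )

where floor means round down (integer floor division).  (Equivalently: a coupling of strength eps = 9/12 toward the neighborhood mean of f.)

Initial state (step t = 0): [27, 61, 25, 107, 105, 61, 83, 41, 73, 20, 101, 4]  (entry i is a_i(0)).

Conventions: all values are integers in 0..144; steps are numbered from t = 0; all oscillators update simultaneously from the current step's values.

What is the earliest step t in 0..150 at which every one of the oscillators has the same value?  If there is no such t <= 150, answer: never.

Answer: never
Key observation: The state at step 16 reappears at step 24 — the system is in a cycle of period 8 from step 16 on.  No step 0..24 is synchronized, and the cycle repeats forever, so no step up to 150 (or ever) has all oscillators equal.

Derivation:
t=0: [27, 61, 25, 107, 105, 61, 83, 41, 73, 20, 101, 4]  (not all equal)
t=1: [61, 44, 56, 35, 52, 36, 47, 67, 45, 49, 30, 46]  (not all equal)
t=2: [57, 66, 52, 55, 44, 52, 69, 58, 63, 46, 51, 42]  (not all equal)
t=3: [75, 67, 68, 57, 58, 52, 69, 74, 63, 62, 53, 56]  (not all equal)
t=4: [79, 79, 74, 71, 63, 64, 80, 78, 76, 68, 66, 61]  (not all equal)
t=5: [74, 77, 79, 78, 76, 72, 75, 76, 79, 79, 75, 74]  (not all equal)
t=6: [79, 78, 76, 76, 80, 81, 80, 78, 76, 76, 78, 81]  (not all equal)
t=7: [75, 77, 78, 77, 75, 73, 75, 76, 78, 78, 75, 74]  (not all equal)
t=8: [79, 78, 77, 78, 80, 80, 79, 78, 77, 78, 79, 81]  (not all equal)
t=9: [75, 76, 77, 76, 75, 73, 75, 76, 77, 76, 74, 74]  (not all equal)
t=10: [79, 79, 78, 79, 80, 80, 79, 79, 78, 79, 80, 81]  (not all equal)
t=11: [75, 75, 76, 75, 74, 73, 75, 75, 76, 75, 74, 73]  (not all equal)
t=12: [80, 79, 79, 80, 81, 81, 80, 79, 79, 80, 81, 81]  (not all equal)
t=13: [74, 74, 74, 74, 73, 73, 74, 74, 74, 74, 73, 73]  (not all equal)
t=14: [81, 81, 81, 81, 81, 82, 81, 81, 81, 81, 81, 82]  (not all equal)
t=15: [73, 73, 73, 73, 72, 72, 73, 73, 73, 73, 72, 72]  (not all equal)
t=16: [82, 82, 82, 82, 83, 84, 82, 82, 82, 82, 83, 84]  (not all equal)
t=17: [72, 72, 72, 71, 71, 70, 72, 72, 72, 71, 71, 70]  (not all equal)
t=18: [84, 84, 83, 82, 81, 81, 84, 84, 83, 82, 81, 81]  (not all equal)
t=19: [70, 70, 71, 72, 72, 73, 70, 70, 71, 72, 72, 73]  (not all equal)
t=20: [81, 81, 82, 83, 83, 82, 81, 81, 82, 83, 83, 82]  (not all equal)
t=21: [73, 72, 72, 71, 71, 71, 73, 72, 72, 71, 71, 71]  (not all equal)
t=22: [82, 83, 83, 82, 82, 82, 82, 83, 83, 82, 82, 82]  (not all equal)
t=23: [71, 71, 71, 71, 72, 72, 71, 71, 71, 71, 72, 72]  (not all equal)
t=24: [82, 82, 82, 82, 83, 84, 82, 82, 82, 82, 83, 84]  (not all equal)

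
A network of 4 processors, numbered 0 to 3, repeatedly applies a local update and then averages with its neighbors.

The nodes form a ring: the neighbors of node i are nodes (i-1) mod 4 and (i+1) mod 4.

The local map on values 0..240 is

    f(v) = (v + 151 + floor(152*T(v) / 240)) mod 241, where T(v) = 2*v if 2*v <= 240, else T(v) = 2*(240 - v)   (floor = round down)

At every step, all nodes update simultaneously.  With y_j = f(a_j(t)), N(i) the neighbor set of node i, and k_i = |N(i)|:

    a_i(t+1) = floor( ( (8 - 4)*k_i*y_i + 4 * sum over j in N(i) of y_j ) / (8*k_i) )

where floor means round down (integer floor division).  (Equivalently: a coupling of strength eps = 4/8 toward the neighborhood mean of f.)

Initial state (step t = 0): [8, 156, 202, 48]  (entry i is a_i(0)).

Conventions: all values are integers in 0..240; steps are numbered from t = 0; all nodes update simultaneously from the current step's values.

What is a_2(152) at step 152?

Simulating step by step:
t=0: [8, 156, 202, 48]
t=1: [132, 168, 127, 91]
t=2: [160, 174, 161, 147]
t=3: [170, 169, 170, 172]
t=4: [168, 168, 168, 168]
t=5: [169, 169, 169, 169]
t=6: [168, 168, 168, 168]

Answer: a_2(152) = 168
Key observation: The state at step 4, [168, 168, 168, 168], reappears at step 6: the system is in a cycle of period 2 from step 4 on.  Therefore the state at step 152 equals the state at step 4 + ((152 - 4) mod 2) = 4, which is [168, 168, 168, 168].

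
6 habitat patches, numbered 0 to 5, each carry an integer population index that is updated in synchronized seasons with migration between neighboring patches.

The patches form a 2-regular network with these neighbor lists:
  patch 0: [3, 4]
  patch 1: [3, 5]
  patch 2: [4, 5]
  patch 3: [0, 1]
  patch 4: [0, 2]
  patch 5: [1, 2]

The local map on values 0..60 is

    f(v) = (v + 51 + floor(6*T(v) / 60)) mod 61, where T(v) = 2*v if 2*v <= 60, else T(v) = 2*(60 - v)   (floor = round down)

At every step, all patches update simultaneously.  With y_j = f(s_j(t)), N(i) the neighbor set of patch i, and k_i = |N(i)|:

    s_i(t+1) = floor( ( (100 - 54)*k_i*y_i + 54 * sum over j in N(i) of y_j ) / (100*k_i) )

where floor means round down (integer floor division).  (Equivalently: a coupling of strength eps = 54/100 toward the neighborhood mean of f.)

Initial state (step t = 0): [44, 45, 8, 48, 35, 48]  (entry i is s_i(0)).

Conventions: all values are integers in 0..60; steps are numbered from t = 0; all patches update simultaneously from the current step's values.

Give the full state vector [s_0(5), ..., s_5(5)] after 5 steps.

Simulating step by step:
t=0: [44, 45, 8, 48, 35, 48]
t=1: [35, 39, 46, 38, 39, 44]
t=2: [31, 33, 36, 31, 33, 36]
t=3: [26, 28, 29, 26, 28, 29]
t=4: [21, 22, 23, 21, 22, 23]
t=5: [15, 16, 16, 15, 16, 16]

Answer: [15, 16, 16, 15, 16, 16]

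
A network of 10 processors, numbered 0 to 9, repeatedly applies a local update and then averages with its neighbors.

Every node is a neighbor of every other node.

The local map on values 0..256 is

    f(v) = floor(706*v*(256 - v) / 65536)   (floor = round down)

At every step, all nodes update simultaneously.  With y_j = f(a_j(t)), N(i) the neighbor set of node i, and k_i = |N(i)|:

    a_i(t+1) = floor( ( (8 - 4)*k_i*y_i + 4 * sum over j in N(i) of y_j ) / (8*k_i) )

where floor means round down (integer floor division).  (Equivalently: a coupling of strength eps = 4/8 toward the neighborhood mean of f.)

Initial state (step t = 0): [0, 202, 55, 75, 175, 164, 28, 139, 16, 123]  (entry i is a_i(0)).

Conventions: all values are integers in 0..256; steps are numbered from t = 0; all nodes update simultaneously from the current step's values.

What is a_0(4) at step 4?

Simulating step by step:
t=0: [0, 202, 55, 75, 175, 164, 28, 139, 16, 123]
t=1: [64, 116, 117, 129, 131, 136, 94, 142, 82, 142]
t=2: [151, 170, 170, 171, 171, 170, 165, 170, 160, 170]
t=3: [164, 158, 158, 157, 157, 158, 160, 158, 161, 158]
t=4: [163, 165, 165, 166, 166, 165, 165, 165, 164, 165]

Answer: a_0(4) = 163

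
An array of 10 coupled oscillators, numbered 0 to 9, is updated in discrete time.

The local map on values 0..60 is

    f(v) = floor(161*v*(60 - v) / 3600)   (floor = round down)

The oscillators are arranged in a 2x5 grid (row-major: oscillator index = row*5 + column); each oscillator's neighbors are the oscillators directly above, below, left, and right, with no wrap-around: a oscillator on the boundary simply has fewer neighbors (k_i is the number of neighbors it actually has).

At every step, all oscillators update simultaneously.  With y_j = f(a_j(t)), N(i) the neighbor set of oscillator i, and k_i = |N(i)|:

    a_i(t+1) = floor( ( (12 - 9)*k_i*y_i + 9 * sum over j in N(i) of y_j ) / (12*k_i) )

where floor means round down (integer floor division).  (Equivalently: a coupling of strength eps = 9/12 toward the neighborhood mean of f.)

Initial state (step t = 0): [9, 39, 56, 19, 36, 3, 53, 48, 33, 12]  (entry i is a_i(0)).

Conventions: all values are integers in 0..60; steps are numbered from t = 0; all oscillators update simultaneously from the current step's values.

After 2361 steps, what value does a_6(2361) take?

Answer: a_6(2361) = 38
Key observation: The state at step 5, [38, 38, 37, 37, 37, 38, 38, 37, 37, 37], reappears at step 7: the system is in a cycle of period 2 from step 5 on.  Therefore the state at step 2361 equals the state at step 5 + ((2361 - 5) mod 2) = 5, which is [38, 38, 37, 37, 37, 38, 38, 37, 37, 37].

Derivation:
t=0: [9, 39, 56, 19, 36, 3, 53, 48, 33, 12]
t=1: [21, 20, 26, 30, 31, 15, 21, 22, 30, 35]
t=2: [33, 36, 37, 39, 39, 34, 34, 38, 39, 39]
t=3: [38, 38, 37, 36, 36, 39, 38, 37, 36, 36]
t=4: [36, 37, 37, 38, 38, 36, 37, 37, 38, 38]
t=5: [38, 38, 37, 37, 37, 38, 38, 37, 37, 37]
t=6: [37, 37, 37, 38, 38, 37, 37, 37, 38, 38]
t=7: [38, 38, 37, 37, 37, 38, 38, 37, 37, 37]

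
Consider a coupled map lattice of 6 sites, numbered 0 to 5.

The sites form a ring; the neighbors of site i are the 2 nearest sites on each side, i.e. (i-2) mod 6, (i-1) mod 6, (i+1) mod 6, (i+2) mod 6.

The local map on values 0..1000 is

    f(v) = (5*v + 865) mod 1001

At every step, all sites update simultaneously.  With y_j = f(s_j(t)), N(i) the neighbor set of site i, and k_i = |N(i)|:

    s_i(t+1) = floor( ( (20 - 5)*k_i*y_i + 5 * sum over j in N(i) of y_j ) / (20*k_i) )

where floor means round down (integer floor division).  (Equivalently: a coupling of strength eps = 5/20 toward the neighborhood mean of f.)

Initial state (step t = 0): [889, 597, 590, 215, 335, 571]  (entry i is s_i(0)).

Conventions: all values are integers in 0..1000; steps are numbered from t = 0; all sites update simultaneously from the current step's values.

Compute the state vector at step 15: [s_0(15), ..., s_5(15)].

Answer: [404, 411, 215, 731, 616, 825]

Derivation:
t=0: [889, 597, 590, 215, 335, 571]
t=1: [410, 808, 773, 886, 576, 702]
t=2: [856, 819, 722, 388, 700, 456]
t=3: [225, 814, 494, 722, 368, 247]
t=4: [870, 816, 442, 482, 645, 266]
t=5: [238, 752, 148, 284, 111, 239]
t=6: [146, 528, 539, 318, 376, 129]
t=7: [589, 508, 561, 484, 689, 525]
t=8: [721, 441, 612, 327, 369, 477]
t=9: [471, 183, 800, 495, 664, 293]
t=10: [297, 693, 740, 387, 244, 340]
t=11: [356, 386, 517, 694, 204, 519]
t=12: [643, 712, 500, 409, 780, 508]
t=13: [178, 425, 406, 802, 680, 436]
t=14: [702, 901, 849, 789, 355, 211]
t=15: [404, 411, 215, 731, 616, 825]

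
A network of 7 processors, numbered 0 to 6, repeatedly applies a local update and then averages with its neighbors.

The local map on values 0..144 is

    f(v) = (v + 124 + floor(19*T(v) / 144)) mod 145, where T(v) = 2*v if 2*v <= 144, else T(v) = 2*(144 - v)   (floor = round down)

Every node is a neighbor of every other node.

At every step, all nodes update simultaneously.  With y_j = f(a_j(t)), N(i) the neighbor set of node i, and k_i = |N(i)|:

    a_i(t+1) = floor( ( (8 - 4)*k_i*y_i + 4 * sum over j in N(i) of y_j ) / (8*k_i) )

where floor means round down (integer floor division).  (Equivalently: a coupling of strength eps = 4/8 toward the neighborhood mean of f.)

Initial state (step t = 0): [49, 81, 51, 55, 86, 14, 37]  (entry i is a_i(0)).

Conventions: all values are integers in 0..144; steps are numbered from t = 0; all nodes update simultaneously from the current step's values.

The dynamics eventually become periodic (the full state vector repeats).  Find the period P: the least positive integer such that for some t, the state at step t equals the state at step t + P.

Simulating step by step:
t=0: [49, 81, 51, 55, 86, 14, 37]
t=1: [54, 69, 55, 57, 71, 96, 48]
t=2: [53, 61, 53, 55, 62, 70, 50]
t=3: [48, 53, 48, 50, 53, 57, 47]
t=4: [41, 43, 41, 42, 43, 46, 40]
t=5: [31, 32, 31, 32, 32, 34, 30]
t=6: [18, 18, 18, 18, 18, 19, 17]
t=7: [1, 1, 1, 1, 1, 1, 0]
t=8: [124, 124, 124, 124, 124, 124, 124]
t=9: [108, 108, 108, 108, 108, 108, 108]
t=10: [96, 96, 96, 96, 96, 96, 96]
t=11: [87, 87, 87, 87, 87, 87, 87]
t=12: [81, 81, 81, 81, 81, 81, 81]
t=13: [76, 76, 76, 76, 76, 76, 76]
t=14: [72, 72, 72, 72, 72, 72, 72]
t=15: [70, 70, 70, 70, 70, 70, 70]
t=16: [67, 67, 67, 67, 67, 67, 67]
t=17: [63, 63, 63, 63, 63, 63, 63]
t=18: [58, 58, 58, 58, 58, 58, 58]
t=19: [52, 52, 52, 52, 52, 52, 52]
t=20: [44, 44, 44, 44, 44, 44, 44]
t=21: [34, 34, 34, 34, 34, 34, 34]
t=22: [21, 21, 21, 21, 21, 21, 21]
t=23: [5, 5, 5, 5, 5, 5, 5]
t=24: [130, 130, 130, 130, 130, 130, 130]
t=25: [112, 112, 112, 112, 112, 112, 112]
t=26: [99, 99, 99, 99, 99, 99, 99]
t=27: [89, 89, 89, 89, 89, 89, 89]
t=28: [82, 82, 82, 82, 82, 82, 82]
t=29: [77, 77, 77, 77, 77, 77, 77]
t=30: [73, 73, 73, 73, 73, 73, 73]
t=31: [70, 70, 70, 70, 70, 70, 70]

Answer: 16
Key observation: The state at step 15, [70, 70, 70, 70, 70, 70, 70], reappears at step 31 — and no state repeats earlier — so the cycle the system enters has period 16.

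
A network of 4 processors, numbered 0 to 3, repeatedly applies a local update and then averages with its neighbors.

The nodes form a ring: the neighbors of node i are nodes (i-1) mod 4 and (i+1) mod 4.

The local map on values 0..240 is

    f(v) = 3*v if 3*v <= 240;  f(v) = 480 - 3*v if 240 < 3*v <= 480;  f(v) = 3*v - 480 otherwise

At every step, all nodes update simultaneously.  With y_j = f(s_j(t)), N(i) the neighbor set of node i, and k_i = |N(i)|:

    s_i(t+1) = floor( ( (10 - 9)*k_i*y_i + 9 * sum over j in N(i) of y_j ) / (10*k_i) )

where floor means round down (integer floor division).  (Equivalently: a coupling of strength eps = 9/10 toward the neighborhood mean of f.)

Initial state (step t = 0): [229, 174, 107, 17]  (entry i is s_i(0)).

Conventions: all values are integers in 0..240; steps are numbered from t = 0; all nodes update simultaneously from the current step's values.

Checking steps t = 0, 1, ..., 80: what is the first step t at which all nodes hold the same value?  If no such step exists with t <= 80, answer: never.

Answer: 25
Key observation: Synchronization is absorbing here: once all nodes are equal they stay equal, and step 25 is the first all-equal step.

Derivation:
t=0: [229, 174, 107, 17]  (not all equal)
t=1: [62, 168, 57, 169]  (not all equal)
t=2: [41, 163, 40, 163]  (not all equal)
t=3: [20, 110, 20, 110]  (not all equal)
t=4: [141, 69, 141, 69]  (not all equal)
t=5: [192, 72, 192, 72]  (not all equal)
t=6: [204, 108, 204, 108]  (not all equal)
t=7: [153, 134, 153, 134]  (not all equal)
t=8: [72, 26, 72, 26]  (not all equal)
t=9: [91, 202, 91, 202]  (not all equal)
t=10: [134, 198, 134, 198]  (not all equal)
t=11: [110, 81, 110, 81]  (not all equal)
t=12: [228, 158, 228, 158]  (not all equal)
t=13: [25, 184, 25, 184]  (not all equal)
t=14: [72, 74, 72, 74]  (not all equal)
t=15: [221, 216, 221, 216]  (not all equal)
t=16: [169, 181, 169, 181]  (not all equal)
t=17: [59, 30, 59, 30]  (not all equal)
t=18: [98, 168, 98, 168]  (not all equal)
t=19: [40, 169, 40, 169]  (not all equal)
t=20: [36, 110, 36, 110]  (not all equal)
t=21: [145, 112, 145, 112]  (not all equal)
t=22: [134, 54, 134, 54]  (not all equal)
t=23: [153, 86, 153, 86]  (not all equal)
t=24: [201, 41, 201, 41]  (not all equal)
t=25: [123, 123, 123, 123]  (all equal)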